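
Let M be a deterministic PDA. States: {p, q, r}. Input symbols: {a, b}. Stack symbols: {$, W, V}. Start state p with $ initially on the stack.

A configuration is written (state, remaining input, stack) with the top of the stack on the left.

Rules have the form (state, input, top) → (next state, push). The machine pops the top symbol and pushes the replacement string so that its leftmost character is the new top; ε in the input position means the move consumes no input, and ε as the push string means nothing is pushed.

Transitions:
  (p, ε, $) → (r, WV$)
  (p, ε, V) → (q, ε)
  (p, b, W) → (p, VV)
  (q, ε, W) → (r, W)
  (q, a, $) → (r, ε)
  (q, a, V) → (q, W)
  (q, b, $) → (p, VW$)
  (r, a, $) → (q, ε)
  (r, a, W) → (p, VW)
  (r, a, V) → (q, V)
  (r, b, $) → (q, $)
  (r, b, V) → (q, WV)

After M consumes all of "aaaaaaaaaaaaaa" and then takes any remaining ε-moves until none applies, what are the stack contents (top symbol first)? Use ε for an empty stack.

WV$

(p, aaaaaaaaaaaaaa, $)
  ε-move, top $: go to r, push WV$ → (r, aaaaaaaaaaaaaa, WV$)
  read a, top W: go to p, push VW → (p, aaaaaaaaaaaaa, VWV$)
  ε-move, top V: go to q, push ε → (q, aaaaaaaaaaaaa, WV$)
  ε-move, top W: go to r, push W → (r, aaaaaaaaaaaaa, WV$)
  read a, top W: go to p, push VW → (p, aaaaaaaaaaaa, VWV$)
  ε-move, top V: go to q, push ε → (q, aaaaaaaaaaaa, WV$)
  ε-move, top W: go to r, push W → (r, aaaaaaaaaaaa, WV$)
  read a, top W: go to p, push VW → (p, aaaaaaaaaaa, VWV$)
  ε-move, top V: go to q, push ε → (q, aaaaaaaaaaa, WV$)
  ε-move, top W: go to r, push W → (r, aaaaaaaaaaa, WV$)
  read a, top W: go to p, push VW → (p, aaaaaaaaaa, VWV$)
  ε-move, top V: go to q, push ε → (q, aaaaaaaaaa, WV$)
  ε-move, top W: go to r, push W → (r, aaaaaaaaaa, WV$)
  read a, top W: go to p, push VW → (p, aaaaaaaaa, VWV$)
  ε-move, top V: go to q, push ε → (q, aaaaaaaaa, WV$)
  ε-move, top W: go to r, push W → (r, aaaaaaaaa, WV$)
  read a, top W: go to p, push VW → (p, aaaaaaaa, VWV$)
  ε-move, top V: go to q, push ε → (q, aaaaaaaa, WV$)
  ε-move, top W: go to r, push W → (r, aaaaaaaa, WV$)
  read a, top W: go to p, push VW → (p, aaaaaaa, VWV$)
  ε-move, top V: go to q, push ε → (q, aaaaaaa, WV$)
  ε-move, top W: go to r, push W → (r, aaaaaaa, WV$)
  read a, top W: go to p, push VW → (p, aaaaaa, VWV$)
  ε-move, top V: go to q, push ε → (q, aaaaaa, WV$)
  ε-move, top W: go to r, push W → (r, aaaaaa, WV$)
  read a, top W: go to p, push VW → (p, aaaaa, VWV$)
  ε-move, top V: go to q, push ε → (q, aaaaa, WV$)
  ε-move, top W: go to r, push W → (r, aaaaa, WV$)
  read a, top W: go to p, push VW → (p, aaaa, VWV$)
  ε-move, top V: go to q, push ε → (q, aaaa, WV$)
  ε-move, top W: go to r, push W → (r, aaaa, WV$)
  read a, top W: go to p, push VW → (p, aaa, VWV$)
  ε-move, top V: go to q, push ε → (q, aaa, WV$)
  ε-move, top W: go to r, push W → (r, aaa, WV$)
  read a, top W: go to p, push VW → (p, aa, VWV$)
  ε-move, top V: go to q, push ε → (q, aa, WV$)
  ε-move, top W: go to r, push W → (r, aa, WV$)
  read a, top W: go to p, push VW → (p, a, VWV$)
  ε-move, top V: go to q, push ε → (q, a, WV$)
  ε-move, top W: go to r, push W → (r, a, WV$)
  read a, top W: go to p, push VW → (p, ε, VWV$)
  ε-move, top V: go to q, push ε → (q, ε, WV$)
  ε-move, top W: go to r, push W → (r, ε, WV$)
All input consumed in state r with stack WV$.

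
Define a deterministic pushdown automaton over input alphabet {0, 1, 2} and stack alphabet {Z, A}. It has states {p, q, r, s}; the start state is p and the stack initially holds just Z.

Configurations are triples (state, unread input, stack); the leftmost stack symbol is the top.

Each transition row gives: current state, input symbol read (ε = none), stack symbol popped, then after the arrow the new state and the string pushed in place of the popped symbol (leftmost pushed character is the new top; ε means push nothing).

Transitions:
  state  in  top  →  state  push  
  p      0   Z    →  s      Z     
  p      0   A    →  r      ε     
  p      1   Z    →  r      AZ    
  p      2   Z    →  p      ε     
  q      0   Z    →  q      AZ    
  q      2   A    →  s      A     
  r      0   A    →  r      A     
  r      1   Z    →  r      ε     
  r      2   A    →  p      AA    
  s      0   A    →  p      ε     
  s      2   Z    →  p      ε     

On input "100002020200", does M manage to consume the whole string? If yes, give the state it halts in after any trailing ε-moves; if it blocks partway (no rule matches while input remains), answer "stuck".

(p, 100002020200, Z)
  read 1, top Z: go to r, push AZ → (r, 00002020200, AZ)
  read 0, top A: go to r, push A → (r, 0002020200, AZ)
  read 0, top A: go to r, push A → (r, 002020200, AZ)
  read 0, top A: go to r, push A → (r, 02020200, AZ)
  read 0, top A: go to r, push A → (r, 2020200, AZ)
  read 2, top A: go to p, push AA → (p, 020200, AAZ)
  read 0, top A: go to r, push ε → (r, 20200, AZ)
  read 2, top A: go to p, push AA → (p, 0200, AAZ)
  read 0, top A: go to r, push ε → (r, 200, AZ)
  read 2, top A: go to p, push AA → (p, 00, AAZ)
  read 0, top A: go to r, push ε → (r, 0, AZ)
  read 0, top A: go to r, push A → (r, ε, AZ)
All input consumed; M is in state r.

r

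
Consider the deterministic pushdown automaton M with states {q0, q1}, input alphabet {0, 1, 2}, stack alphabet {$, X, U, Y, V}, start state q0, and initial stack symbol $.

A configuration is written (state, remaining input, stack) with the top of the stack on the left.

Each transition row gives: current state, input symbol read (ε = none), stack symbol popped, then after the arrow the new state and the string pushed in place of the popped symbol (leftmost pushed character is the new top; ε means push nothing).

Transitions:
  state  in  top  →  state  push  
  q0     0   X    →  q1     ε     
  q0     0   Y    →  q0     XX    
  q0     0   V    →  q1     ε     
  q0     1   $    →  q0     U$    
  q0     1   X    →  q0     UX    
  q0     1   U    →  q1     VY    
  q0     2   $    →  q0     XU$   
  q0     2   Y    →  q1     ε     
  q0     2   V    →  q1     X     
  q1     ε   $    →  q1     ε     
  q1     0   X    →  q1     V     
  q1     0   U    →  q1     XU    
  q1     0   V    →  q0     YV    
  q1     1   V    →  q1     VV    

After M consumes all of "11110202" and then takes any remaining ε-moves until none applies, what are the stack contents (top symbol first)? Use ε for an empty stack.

(q0, 11110202, $) ⊢ (q0, 1110202, U$) ⊢ (q1, 110202, VY$) ⊢ (q1, 10202, VVY$) ⊢ (q1, 0202, VVVY$) ⊢ (q0, 202, YVVVY$) ⊢ (q1, 02, VVVY$) ⊢ (q0, 2, YVVVY$) ⊢ (q1, ε, VVVY$)
All input consumed in state q1 with stack VVVY$.

VVVY$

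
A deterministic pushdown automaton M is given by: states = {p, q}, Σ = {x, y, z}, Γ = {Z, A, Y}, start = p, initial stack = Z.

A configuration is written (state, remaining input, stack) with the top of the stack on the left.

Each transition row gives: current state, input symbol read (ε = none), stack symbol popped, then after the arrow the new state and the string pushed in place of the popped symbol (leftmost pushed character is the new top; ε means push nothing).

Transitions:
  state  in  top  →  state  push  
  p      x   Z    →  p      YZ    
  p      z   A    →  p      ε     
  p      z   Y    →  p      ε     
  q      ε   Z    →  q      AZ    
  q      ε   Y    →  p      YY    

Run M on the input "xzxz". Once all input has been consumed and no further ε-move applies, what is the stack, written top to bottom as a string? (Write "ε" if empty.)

(p, xzxz, Z)
  read x, top Z: go to p, push YZ → (p, zxz, YZ)
  read z, top Y: go to p, push ε → (p, xz, Z)
  read x, top Z: go to p, push YZ → (p, z, YZ)
  read z, top Y: go to p, push ε → (p, ε, Z)
All input consumed in state p with stack Z.

Z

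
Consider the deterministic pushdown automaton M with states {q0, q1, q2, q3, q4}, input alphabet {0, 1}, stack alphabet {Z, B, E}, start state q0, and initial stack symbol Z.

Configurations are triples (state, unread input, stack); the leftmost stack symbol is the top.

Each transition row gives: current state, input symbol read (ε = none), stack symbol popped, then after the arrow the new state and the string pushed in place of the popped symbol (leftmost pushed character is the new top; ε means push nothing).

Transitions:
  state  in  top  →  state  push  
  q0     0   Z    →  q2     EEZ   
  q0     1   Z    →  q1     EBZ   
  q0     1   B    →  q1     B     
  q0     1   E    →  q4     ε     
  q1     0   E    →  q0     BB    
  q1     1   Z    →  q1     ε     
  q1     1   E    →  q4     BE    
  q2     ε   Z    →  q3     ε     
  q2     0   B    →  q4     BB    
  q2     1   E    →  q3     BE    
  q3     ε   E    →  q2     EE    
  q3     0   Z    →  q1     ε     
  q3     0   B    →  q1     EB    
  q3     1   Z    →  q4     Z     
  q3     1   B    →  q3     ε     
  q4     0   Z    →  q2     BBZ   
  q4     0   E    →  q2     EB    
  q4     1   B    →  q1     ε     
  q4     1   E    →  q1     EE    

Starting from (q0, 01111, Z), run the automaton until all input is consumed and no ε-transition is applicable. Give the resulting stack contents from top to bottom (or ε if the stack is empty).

(q0, 01111, Z)
  read 0, top Z: go to q2, push EEZ → (q2, 1111, EEZ)
  read 1, top E: go to q3, push BE → (q3, 111, BEEZ)
  read 1, top B: go to q3, push ε → (q3, 11, EEZ)
  ε-move, top E: go to q2, push EE → (q2, 11, EEEZ)
  read 1, top E: go to q3, push BE → (q3, 1, BEEEZ)
  read 1, top B: go to q3, push ε → (q3, ε, EEEZ)
  ε-move, top E: go to q2, push EE → (q2, ε, EEEEZ)
All input consumed in state q2 with stack EEEEZ.

EEEEZ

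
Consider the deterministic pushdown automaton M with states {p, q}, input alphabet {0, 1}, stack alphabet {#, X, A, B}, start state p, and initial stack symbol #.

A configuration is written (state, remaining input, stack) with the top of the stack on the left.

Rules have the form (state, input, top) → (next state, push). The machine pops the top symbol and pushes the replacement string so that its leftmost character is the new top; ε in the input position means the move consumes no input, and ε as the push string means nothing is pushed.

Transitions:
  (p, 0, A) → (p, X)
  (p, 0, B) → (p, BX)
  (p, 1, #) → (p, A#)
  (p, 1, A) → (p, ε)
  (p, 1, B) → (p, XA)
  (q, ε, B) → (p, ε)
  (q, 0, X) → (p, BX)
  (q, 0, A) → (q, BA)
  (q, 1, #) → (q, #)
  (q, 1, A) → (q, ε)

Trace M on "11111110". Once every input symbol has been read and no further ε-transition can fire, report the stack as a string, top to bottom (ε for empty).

X#

(p, 11111110, #)
  read 1, top #: go to p, push A# → (p, 1111110, A#)
  read 1, top A: go to p, push ε → (p, 111110, #)
  read 1, top #: go to p, push A# → (p, 11110, A#)
  read 1, top A: go to p, push ε → (p, 1110, #)
  read 1, top #: go to p, push A# → (p, 110, A#)
  read 1, top A: go to p, push ε → (p, 10, #)
  read 1, top #: go to p, push A# → (p, 0, A#)
  read 0, top A: go to p, push X → (p, ε, X#)
All input consumed in state p with stack X#.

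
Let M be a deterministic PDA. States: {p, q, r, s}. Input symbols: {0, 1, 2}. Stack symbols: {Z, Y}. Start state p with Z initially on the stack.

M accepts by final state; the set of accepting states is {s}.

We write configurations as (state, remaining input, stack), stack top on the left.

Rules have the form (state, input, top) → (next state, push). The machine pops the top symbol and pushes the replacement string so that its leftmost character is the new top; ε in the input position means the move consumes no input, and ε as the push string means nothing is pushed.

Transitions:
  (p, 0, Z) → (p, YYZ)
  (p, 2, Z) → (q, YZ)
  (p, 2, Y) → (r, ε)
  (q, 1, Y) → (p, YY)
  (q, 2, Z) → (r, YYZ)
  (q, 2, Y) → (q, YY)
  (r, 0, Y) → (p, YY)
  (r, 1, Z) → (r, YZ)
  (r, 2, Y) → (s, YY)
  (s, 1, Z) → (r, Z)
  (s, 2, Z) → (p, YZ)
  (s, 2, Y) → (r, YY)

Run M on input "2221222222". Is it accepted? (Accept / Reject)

(p, 2221222222, Z) ⊢ (q, 221222222, YZ) ⊢ (q, 21222222, YYZ) ⊢ (q, 1222222, YYYZ) ⊢ (p, 222222, YYYYZ) ⊢ (r, 22222, YYYZ) ⊢ (s, 2222, YYYYZ) ⊢ (r, 222, YYYYYZ) ⊢ (s, 22, YYYYYYZ) ⊢ (r, 2, YYYYYYYZ) ⊢ (s, ε, YYYYYYYYZ)
All input consumed; state s ∈ F.

Accept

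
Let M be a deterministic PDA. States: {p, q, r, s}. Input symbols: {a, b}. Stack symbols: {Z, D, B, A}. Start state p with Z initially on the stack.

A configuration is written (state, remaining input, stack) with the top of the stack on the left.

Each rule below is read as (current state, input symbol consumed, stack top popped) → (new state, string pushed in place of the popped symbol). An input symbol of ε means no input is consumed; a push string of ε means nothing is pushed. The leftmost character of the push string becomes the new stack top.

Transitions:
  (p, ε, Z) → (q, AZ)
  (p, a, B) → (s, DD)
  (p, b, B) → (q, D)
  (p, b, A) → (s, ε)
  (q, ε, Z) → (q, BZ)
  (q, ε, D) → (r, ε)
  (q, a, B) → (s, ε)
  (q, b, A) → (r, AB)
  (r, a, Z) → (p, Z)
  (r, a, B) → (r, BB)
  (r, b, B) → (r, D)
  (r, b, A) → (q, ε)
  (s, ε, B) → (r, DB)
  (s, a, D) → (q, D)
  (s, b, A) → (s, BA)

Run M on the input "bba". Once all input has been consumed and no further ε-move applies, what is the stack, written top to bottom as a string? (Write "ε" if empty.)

(p, bba, Z)
  ε-move, top Z: go to q, push AZ → (q, bba, AZ)
  read b, top A: go to r, push AB → (r, ba, ABZ)
  read b, top A: go to q, push ε → (q, a, BZ)
  read a, top B: go to s, push ε → (s, ε, Z)
All input consumed in state s with stack Z.

Z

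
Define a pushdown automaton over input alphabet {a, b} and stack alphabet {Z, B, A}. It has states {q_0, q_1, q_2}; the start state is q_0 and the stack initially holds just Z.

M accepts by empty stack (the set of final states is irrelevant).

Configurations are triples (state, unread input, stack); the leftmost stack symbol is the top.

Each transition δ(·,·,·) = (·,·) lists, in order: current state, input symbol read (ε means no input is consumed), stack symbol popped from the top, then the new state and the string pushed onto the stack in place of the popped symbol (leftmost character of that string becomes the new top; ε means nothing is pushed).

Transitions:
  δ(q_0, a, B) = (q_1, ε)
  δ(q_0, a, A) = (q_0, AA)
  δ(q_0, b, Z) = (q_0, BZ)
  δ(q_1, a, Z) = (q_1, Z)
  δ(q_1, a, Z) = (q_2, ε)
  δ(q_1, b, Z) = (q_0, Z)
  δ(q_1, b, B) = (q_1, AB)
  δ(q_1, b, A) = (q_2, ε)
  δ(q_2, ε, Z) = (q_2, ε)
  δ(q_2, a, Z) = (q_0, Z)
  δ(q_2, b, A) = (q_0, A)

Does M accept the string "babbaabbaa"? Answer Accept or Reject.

One accepting computation: (q_0, babbaabbaa, Z) ⊢ (q_0, abbaabbaa, BZ) ⊢ (q_1, bbaabbaa, Z) ⊢ (q_0, baabbaa, Z) ⊢ (q_0, aabbaa, BZ) ⊢ (q_1, abbaa, Z) ⊢ (q_1, bbaa, Z) ⊢ (q_0, baa, Z) ⊢ (q_0, aa, BZ) ⊢ (q_1, a, Z) ⊢ (q_2, ε, ε)
All input consumed and the stack is empty.

Accept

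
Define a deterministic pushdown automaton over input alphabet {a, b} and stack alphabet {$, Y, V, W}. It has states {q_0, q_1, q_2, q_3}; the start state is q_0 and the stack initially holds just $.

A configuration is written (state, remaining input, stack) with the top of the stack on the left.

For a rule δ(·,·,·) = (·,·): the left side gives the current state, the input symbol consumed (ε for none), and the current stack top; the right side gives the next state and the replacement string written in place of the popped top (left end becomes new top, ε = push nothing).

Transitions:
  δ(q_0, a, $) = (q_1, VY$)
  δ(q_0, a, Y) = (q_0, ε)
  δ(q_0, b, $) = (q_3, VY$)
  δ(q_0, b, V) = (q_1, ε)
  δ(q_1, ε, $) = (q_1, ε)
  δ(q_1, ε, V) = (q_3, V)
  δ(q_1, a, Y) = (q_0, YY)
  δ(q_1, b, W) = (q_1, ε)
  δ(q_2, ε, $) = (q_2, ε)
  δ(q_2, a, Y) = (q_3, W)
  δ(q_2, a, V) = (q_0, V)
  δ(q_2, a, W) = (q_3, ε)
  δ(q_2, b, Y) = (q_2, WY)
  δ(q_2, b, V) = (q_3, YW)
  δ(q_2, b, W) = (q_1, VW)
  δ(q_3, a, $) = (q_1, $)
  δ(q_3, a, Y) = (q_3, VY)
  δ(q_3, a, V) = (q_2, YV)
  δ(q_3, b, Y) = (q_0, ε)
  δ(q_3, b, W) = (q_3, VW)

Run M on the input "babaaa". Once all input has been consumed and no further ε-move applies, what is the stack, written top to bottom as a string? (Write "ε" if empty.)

YVYVY$

(q_0, babaaa, $)
  read b, top $: go to q_3, push VY$ → (q_3, abaaa, VY$)
  read a, top V: go to q_2, push YV → (q_2, baaa, YVY$)
  read b, top Y: go to q_2, push WY → (q_2, aaa, WYVY$)
  read a, top W: go to q_3, push ε → (q_3, aa, YVY$)
  read a, top Y: go to q_3, push VY → (q_3, a, VYVY$)
  read a, top V: go to q_2, push YV → (q_2, ε, YVYVY$)
All input consumed in state q_2 with stack YVYVY$.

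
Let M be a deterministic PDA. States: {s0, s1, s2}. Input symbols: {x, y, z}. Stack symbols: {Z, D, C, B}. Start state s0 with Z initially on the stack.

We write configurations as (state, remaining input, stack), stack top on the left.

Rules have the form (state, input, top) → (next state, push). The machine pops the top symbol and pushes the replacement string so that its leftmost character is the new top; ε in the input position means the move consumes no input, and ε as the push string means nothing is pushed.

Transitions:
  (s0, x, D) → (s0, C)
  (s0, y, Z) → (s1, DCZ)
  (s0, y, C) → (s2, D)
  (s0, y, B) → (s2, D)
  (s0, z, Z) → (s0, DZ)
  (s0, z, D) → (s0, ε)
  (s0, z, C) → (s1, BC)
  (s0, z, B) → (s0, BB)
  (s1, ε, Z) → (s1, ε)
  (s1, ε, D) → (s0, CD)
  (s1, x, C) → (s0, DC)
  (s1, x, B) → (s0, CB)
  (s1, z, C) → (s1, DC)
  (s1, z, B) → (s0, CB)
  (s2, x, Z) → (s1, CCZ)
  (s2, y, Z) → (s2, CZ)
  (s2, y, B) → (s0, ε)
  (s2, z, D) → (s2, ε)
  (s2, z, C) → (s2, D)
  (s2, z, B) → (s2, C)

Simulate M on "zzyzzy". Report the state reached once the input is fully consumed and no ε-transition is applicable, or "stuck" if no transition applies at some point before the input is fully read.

s2

(s0, zzyzzy, Z) ⊢ (s0, zyzzy, DZ) ⊢ (s0, yzzy, Z) ⊢ (s1, zzy, DCZ) ⊢ (s0, zzy, CDCZ) ⊢ (s1, zy, BCDCZ) ⊢ (s0, y, CBCDCZ) ⊢ (s2, ε, DBCDCZ)
All input consumed; M is in state s2.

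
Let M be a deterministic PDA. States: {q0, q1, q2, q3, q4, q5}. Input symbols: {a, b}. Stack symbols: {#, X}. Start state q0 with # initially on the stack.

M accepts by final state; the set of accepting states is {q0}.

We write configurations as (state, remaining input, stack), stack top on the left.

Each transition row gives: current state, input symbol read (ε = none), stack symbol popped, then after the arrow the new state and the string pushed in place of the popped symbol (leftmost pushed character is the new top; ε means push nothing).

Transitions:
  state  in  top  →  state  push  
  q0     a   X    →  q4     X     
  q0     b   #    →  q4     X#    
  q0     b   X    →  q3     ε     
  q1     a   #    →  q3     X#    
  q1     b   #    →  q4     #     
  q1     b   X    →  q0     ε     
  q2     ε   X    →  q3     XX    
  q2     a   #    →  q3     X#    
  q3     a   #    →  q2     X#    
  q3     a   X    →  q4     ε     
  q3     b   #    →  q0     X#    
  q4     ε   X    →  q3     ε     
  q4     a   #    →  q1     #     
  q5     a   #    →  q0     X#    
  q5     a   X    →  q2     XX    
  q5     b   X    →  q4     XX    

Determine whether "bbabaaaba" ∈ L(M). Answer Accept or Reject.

(q0, bbabaaaba, #) ⊢ (q4, babaaaba, X#) ⊢ (q3, babaaaba, #) ⊢ (q0, abaaaba, X#) ⊢ (q4, baaaba, X#) ⊢ (q3, baaaba, #) ⊢ (q0, aaaba, X#) ⊢ (q4, aaba, X#) ⊢ (q3, aaba, #) ⊢ (q2, aba, X#) ⊢ (q3, aba, XX#) ⊢ (q4, ba, X#) ⊢ (q3, ba, #) ⊢ (q0, a, X#) ⊢ (q4, ε, X#) ⊢ (q3, ε, #)
All input consumed; state q3 ∉ F and no further ε-move applies.

Reject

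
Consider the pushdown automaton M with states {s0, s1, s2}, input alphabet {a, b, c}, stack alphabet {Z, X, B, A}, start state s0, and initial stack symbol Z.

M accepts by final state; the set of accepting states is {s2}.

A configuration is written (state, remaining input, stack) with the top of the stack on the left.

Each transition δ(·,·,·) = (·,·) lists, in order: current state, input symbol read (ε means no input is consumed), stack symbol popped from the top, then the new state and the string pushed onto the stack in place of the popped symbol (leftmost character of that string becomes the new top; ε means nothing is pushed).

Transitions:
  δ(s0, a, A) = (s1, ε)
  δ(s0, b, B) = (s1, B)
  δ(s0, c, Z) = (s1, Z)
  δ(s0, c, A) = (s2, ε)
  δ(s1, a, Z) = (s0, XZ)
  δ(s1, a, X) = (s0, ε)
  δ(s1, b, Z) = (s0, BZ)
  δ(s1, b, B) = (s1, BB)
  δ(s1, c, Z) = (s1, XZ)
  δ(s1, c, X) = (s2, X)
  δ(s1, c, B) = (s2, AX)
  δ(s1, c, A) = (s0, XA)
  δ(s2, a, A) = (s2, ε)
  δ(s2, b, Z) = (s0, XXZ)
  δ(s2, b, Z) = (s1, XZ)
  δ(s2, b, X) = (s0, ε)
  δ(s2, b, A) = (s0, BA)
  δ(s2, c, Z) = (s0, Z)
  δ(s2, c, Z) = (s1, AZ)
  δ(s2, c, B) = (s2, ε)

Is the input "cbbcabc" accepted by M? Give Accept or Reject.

Reject

No computation consumes all input and reaches a final state.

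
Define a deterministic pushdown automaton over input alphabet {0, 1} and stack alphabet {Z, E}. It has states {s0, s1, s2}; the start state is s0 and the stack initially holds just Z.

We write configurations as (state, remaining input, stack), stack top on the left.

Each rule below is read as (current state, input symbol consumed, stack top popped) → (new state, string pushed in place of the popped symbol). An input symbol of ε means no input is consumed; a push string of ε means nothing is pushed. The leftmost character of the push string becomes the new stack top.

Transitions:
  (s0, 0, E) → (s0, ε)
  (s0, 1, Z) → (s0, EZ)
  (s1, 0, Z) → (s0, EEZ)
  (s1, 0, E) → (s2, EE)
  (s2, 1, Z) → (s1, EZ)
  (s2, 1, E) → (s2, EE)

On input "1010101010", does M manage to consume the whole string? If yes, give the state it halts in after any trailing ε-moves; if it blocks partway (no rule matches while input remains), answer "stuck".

(s0, 1010101010, Z) ⊢ (s0, 010101010, EZ) ⊢ (s0, 10101010, Z) ⊢ (s0, 0101010, EZ) ⊢ (s0, 101010, Z) ⊢ (s0, 01010, EZ) ⊢ (s0, 1010, Z) ⊢ (s0, 010, EZ) ⊢ (s0, 10, Z) ⊢ (s0, 0, EZ) ⊢ (s0, ε, Z)
All input consumed; M is in state s0.

s0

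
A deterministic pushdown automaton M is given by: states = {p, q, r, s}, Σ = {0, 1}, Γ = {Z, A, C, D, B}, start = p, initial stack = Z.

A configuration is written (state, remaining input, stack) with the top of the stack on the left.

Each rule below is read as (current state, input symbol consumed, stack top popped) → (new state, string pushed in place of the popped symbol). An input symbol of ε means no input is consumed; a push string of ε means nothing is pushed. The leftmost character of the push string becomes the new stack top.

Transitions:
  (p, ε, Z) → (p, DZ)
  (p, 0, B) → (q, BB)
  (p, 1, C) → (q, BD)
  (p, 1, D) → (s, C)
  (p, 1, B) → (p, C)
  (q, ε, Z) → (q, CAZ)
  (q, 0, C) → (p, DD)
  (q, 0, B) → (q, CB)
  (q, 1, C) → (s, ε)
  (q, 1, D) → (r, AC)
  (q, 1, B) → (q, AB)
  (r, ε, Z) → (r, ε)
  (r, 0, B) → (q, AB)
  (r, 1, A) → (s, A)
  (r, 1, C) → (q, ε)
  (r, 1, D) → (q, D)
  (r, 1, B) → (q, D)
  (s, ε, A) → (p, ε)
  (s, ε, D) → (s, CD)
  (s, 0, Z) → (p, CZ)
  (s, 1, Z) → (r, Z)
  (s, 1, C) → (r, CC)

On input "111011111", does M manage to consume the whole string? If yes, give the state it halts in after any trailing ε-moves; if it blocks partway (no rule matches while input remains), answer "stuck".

r

(p, 111011111, Z)
  ε-move, top Z: go to p, push DZ → (p, 111011111, DZ)
  read 1, top D: go to s, push C → (s, 11011111, CZ)
  read 1, top C: go to r, push CC → (r, 1011111, CCZ)
  read 1, top C: go to q, push ε → (q, 011111, CZ)
  read 0, top C: go to p, push DD → (p, 11111, DDZ)
  read 1, top D: go to s, push C → (s, 1111, CDZ)
  read 1, top C: go to r, push CC → (r, 111, CCDZ)
  read 1, top C: go to q, push ε → (q, 11, CDZ)
  read 1, top C: go to s, push ε → (s, 1, DZ)
  ε-move, top D: go to s, push CD → (s, 1, CDZ)
  read 1, top C: go to r, push CC → (r, ε, CCDZ)
All input consumed; M is in state r.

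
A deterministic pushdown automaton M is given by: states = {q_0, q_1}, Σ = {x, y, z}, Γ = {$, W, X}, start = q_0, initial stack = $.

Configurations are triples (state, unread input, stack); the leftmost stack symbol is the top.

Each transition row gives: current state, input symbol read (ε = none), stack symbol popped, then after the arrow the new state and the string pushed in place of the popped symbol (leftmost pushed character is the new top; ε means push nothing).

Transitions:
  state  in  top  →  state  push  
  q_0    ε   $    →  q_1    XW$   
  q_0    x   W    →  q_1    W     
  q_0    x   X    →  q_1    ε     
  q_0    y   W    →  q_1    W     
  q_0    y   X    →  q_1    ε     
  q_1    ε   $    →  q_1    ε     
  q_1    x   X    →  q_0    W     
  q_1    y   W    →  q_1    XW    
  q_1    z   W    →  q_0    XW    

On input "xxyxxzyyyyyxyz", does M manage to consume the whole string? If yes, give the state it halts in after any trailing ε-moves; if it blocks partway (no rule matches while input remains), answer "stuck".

(q_0, xxyxxzyyyyyxyz, $) ⊢ (q_1, xxyxxzyyyyyxyz, XW$) ⊢ (q_0, xyxxzyyyyyxyz, WW$) ⊢ (q_1, yxxzyyyyyxyz, WW$) ⊢ (q_1, xxzyyyyyxyz, XWW$) ⊢ (q_0, xzyyyyyxyz, WWW$) ⊢ (q_1, zyyyyyxyz, WWW$) ⊢ (q_0, yyyyyxyz, XWWW$) ⊢ (q_1, yyyyxyz, WWW$) ⊢ (q_1, yyyxyz, XWWW$)
No transition for (q_1, y, top X); M blocks with input yyyxyz remaining.

stuck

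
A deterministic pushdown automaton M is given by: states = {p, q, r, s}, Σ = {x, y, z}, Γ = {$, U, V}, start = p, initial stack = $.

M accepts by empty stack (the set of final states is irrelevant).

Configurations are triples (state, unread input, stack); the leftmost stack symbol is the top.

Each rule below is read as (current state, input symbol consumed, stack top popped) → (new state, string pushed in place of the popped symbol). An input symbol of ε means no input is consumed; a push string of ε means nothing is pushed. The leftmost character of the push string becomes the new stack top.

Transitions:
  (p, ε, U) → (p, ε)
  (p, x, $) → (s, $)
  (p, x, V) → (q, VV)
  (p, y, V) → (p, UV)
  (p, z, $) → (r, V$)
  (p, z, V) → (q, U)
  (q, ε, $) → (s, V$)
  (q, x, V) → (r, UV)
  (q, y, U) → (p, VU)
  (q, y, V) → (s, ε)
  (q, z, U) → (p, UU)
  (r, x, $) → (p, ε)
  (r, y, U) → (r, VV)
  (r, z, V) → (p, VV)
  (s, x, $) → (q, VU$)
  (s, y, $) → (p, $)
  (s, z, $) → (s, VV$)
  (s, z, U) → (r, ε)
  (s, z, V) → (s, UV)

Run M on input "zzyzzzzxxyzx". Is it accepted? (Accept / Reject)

Accept

(p, zzyzzzzxxyzx, $) ⊢ (r, zyzzzzxxyzx, V$) ⊢ (p, yzzzzxxyzx, VV$) ⊢ (p, zzzzxxyzx, UVV$) ⊢ (p, zzzzxxyzx, VV$) ⊢ (q, zzzxxyzx, UV$) ⊢ (p, zzxxyzx, UUV$) ⊢ (p, zzxxyzx, UV$) ⊢ (p, zzxxyzx, V$) ⊢ (q, zxxyzx, U$) ⊢ (p, xxyzx, UU$) ⊢ (p, xxyzx, U$) ⊢ (p, xxyzx, $) ⊢ (s, xyzx, $) ⊢ (q, yzx, VU$) ⊢ (s, zx, U$) ⊢ (r, x, $) ⊢ (p, ε, ε)
All input consumed and the stack is empty.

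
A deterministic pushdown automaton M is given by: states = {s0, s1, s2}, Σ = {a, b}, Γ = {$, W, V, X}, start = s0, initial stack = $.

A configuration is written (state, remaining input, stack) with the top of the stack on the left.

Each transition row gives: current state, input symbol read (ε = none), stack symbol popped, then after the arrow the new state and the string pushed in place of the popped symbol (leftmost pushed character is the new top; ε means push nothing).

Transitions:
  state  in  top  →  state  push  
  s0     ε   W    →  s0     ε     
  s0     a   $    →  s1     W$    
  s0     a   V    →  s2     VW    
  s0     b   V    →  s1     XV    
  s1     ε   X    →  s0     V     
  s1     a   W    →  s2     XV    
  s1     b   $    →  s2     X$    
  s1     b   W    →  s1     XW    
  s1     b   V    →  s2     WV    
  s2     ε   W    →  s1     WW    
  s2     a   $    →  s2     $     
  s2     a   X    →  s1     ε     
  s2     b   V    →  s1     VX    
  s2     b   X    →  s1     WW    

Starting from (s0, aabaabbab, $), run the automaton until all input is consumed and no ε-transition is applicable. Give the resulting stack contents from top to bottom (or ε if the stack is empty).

(s0, aabaabbab, $)
  read a, top $: go to s1, push W$ → (s1, abaabbab, W$)
  read a, top W: go to s2, push XV → (s2, baabbab, XV$)
  read b, top X: go to s1, push WW → (s1, aabbab, WWV$)
  read a, top W: go to s2, push XV → (s2, abbab, XVWV$)
  read a, top X: go to s1, push ε → (s1, bbab, VWV$)
  read b, top V: go to s2, push WV → (s2, bab, WVWV$)
  ε-move, top W: go to s1, push WW → (s1, bab, WWVWV$)
  read b, top W: go to s1, push XW → (s1, ab, XWWVWV$)
  ε-move, top X: go to s0, push V → (s0, ab, VWWVWV$)
  read a, top V: go to s2, push VW → (s2, b, VWWWVWV$)
  read b, top V: go to s1, push VX → (s1, ε, VXWWWVWV$)
All input consumed in state s1 with stack VXWWWVWV$.

VXWWWVWV$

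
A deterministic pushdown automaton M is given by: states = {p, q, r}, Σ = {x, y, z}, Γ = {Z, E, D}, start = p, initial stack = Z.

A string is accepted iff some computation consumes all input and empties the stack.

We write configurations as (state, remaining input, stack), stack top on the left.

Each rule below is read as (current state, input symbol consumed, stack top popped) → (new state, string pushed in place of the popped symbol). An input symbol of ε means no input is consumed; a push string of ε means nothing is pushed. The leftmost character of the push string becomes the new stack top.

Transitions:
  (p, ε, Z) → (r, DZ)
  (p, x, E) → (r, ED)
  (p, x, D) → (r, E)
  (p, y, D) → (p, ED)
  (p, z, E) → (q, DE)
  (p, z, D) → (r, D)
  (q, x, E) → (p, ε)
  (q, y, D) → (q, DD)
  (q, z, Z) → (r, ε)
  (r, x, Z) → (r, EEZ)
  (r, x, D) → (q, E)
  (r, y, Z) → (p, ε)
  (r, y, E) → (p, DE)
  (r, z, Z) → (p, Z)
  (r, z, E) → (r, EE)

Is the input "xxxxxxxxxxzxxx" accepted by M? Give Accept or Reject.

Reject

(p, xxxxxxxxxxzxxx, Z)
  ε-move, top Z: go to r, push DZ → (r, xxxxxxxxxxzxxx, DZ)
  read x, top D: go to q, push E → (q, xxxxxxxxxzxxx, EZ)
  read x, top E: go to p, push ε → (p, xxxxxxxxzxxx, Z)
  ε-move, top Z: go to r, push DZ → (r, xxxxxxxxzxxx, DZ)
  read x, top D: go to q, push E → (q, xxxxxxxzxxx, EZ)
  read x, top E: go to p, push ε → (p, xxxxxxzxxx, Z)
  ε-move, top Z: go to r, push DZ → (r, xxxxxxzxxx, DZ)
  read x, top D: go to q, push E → (q, xxxxxzxxx, EZ)
  read x, top E: go to p, push ε → (p, xxxxzxxx, Z)
  ε-move, top Z: go to r, push DZ → (r, xxxxzxxx, DZ)
  read x, top D: go to q, push E → (q, xxxzxxx, EZ)
  read x, top E: go to p, push ε → (p, xxzxxx, Z)
  ε-move, top Z: go to r, push DZ → (r, xxzxxx, DZ)
  read x, top D: go to q, push E → (q, xzxxx, EZ)
  read x, top E: go to p, push ε → (p, zxxx, Z)
  ε-move, top Z: go to r, push DZ → (r, zxxx, DZ)
No transition applies at (r, zxxx, DZ); input not fully consumed.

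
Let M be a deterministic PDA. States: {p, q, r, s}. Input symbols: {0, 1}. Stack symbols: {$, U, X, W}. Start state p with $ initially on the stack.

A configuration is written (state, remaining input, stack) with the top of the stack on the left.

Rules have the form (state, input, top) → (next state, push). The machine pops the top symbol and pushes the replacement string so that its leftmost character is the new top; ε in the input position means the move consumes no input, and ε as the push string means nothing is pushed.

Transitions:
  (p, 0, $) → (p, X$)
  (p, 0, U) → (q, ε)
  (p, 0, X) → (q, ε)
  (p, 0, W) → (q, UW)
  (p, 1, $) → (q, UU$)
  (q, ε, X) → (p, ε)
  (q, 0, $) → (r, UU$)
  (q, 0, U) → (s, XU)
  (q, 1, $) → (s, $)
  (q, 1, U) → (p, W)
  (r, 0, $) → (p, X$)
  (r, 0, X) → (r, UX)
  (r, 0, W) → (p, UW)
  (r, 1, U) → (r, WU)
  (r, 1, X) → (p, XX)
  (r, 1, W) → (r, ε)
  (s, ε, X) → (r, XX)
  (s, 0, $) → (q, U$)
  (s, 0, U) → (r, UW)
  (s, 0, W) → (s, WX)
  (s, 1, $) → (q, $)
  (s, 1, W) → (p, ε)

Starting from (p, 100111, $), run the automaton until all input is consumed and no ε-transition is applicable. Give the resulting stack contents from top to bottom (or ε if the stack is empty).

(p, 100111, $)
  read 1, top $: go to q, push UU$ → (q, 00111, UU$)
  read 0, top U: go to s, push XU → (s, 0111, XUU$)
  ε-move, top X: go to r, push XX → (r, 0111, XXUU$)
  read 0, top X: go to r, push UX → (r, 111, UXXUU$)
  read 1, top U: go to r, push WU → (r, 11, WUXXUU$)
  read 1, top W: go to r, push ε → (r, 1, UXXUU$)
  read 1, top U: go to r, push WU → (r, ε, WUXXUU$)
All input consumed in state r with stack WUXXUU$.

WUXXUU$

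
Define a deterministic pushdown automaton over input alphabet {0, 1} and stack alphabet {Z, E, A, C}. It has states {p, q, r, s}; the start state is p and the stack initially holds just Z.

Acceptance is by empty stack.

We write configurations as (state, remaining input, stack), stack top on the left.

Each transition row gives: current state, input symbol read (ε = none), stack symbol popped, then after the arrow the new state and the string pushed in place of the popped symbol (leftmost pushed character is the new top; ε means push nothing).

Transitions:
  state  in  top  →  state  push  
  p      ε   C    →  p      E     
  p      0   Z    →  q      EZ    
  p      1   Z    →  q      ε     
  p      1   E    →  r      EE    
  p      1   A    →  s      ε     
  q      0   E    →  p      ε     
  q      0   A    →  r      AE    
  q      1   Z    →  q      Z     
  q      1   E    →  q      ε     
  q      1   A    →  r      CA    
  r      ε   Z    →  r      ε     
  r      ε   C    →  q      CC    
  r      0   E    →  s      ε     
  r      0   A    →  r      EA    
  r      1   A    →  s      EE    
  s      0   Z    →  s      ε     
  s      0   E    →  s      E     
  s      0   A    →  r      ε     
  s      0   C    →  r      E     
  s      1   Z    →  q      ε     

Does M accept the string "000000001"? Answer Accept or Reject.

(p, 000000001, Z)
  read 0, top Z: go to q, push EZ → (q, 00000001, EZ)
  read 0, top E: go to p, push ε → (p, 0000001, Z)
  read 0, top Z: go to q, push EZ → (q, 000001, EZ)
  read 0, top E: go to p, push ε → (p, 00001, Z)
  read 0, top Z: go to q, push EZ → (q, 0001, EZ)
  read 0, top E: go to p, push ε → (p, 001, Z)
  read 0, top Z: go to q, push EZ → (q, 01, EZ)
  read 0, top E: go to p, push ε → (p, 1, Z)
  read 1, top Z: go to q, push ε → (q, ε, ε)
All input consumed and the stack is empty.

Accept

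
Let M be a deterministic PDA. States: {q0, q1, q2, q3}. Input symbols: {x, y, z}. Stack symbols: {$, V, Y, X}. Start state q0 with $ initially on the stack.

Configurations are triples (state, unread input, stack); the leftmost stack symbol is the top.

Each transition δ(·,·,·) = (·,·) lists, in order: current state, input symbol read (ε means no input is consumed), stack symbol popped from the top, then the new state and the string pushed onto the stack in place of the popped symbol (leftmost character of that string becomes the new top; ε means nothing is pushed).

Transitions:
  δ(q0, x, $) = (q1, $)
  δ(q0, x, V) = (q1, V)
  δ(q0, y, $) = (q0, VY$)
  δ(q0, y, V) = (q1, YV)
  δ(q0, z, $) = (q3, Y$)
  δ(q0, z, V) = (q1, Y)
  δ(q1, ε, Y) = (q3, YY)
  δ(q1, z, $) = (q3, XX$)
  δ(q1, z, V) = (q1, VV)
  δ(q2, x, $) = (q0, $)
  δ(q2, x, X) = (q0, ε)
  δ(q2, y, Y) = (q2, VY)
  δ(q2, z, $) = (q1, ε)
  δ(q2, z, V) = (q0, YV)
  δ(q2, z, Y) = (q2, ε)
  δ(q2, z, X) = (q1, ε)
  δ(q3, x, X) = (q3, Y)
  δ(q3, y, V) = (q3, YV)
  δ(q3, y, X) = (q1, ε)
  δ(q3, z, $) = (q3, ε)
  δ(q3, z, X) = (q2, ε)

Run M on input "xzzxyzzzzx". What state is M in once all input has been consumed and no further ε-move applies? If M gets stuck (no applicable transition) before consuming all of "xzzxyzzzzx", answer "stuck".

(q0, xzzxyzzzzx, $) ⊢ (q1, zzxyzzzzx, $) ⊢ (q3, zxyzzzzx, XX$) ⊢ (q2, xyzzzzx, X$) ⊢ (q0, yzzzzx, $) ⊢ (q0, zzzzx, VY$) ⊢ (q1, zzzx, YY$) ⊢ (q3, zzzx, YYY$)
No transition for (q3, z, top Y); M blocks with input zzzx remaining.

stuck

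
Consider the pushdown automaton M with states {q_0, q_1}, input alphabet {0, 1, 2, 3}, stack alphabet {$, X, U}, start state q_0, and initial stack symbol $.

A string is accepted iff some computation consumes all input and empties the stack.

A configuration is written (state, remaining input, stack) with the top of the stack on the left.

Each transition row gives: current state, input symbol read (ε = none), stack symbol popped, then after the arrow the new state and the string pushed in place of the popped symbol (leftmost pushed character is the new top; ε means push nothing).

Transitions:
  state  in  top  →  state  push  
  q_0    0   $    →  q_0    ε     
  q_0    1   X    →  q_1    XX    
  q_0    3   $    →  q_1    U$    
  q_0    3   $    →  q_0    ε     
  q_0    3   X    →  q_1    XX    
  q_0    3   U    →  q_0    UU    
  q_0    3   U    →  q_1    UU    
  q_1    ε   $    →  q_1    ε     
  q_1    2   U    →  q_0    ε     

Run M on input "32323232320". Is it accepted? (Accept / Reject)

Accept

One accepting computation: (q_0, 32323232320, $) ⊢ (q_1, 2323232320, U$) ⊢ (q_0, 323232320, $) ⊢ (q_1, 23232320, U$) ⊢ (q_0, 3232320, $) ⊢ (q_1, 232320, U$) ⊢ (q_0, 32320, $) ⊢ (q_1, 2320, U$) ⊢ (q_0, 320, $) ⊢ (q_1, 20, U$) ⊢ (q_0, 0, $) ⊢ (q_0, ε, ε)
All input consumed and the stack is empty.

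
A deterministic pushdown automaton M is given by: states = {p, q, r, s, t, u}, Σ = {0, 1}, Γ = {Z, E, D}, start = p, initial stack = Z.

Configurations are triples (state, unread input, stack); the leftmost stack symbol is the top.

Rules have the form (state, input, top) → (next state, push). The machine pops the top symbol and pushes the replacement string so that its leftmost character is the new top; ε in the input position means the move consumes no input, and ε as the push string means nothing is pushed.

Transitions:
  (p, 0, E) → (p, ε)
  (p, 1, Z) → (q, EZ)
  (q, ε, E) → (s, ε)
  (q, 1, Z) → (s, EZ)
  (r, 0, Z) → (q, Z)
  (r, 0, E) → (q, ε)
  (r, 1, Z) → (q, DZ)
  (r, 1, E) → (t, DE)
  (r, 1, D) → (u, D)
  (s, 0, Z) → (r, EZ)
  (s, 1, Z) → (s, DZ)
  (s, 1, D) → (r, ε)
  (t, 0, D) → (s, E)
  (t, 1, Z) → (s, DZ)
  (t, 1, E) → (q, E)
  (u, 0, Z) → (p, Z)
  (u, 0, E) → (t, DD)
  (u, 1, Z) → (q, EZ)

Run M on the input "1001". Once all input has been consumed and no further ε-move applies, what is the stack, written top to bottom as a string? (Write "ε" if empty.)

EZ

(p, 1001, Z)
  read 1, top Z: go to q, push EZ → (q, 001, EZ)
  ε-move, top E: go to s, push ε → (s, 001, Z)
  read 0, top Z: go to r, push EZ → (r, 01, EZ)
  read 0, top E: go to q, push ε → (q, 1, Z)
  read 1, top Z: go to s, push EZ → (s, ε, EZ)
All input consumed in state s with stack EZ.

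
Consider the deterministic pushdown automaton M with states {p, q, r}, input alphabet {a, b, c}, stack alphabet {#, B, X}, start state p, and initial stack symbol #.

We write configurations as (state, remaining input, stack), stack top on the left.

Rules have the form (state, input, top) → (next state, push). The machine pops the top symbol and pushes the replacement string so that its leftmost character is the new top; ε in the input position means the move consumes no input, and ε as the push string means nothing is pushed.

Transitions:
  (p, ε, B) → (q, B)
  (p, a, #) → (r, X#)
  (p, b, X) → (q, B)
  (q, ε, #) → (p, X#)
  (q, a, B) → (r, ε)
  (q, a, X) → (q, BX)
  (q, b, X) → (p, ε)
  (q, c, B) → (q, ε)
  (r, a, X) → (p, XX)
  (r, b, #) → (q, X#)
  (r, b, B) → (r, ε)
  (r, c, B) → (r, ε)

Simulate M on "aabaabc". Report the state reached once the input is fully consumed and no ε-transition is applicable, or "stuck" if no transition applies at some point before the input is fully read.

(p, aabaabc, #)
  read a, top #: go to r, push X# → (r, abaabc, X#)
  read a, top X: go to p, push XX → (p, baabc, XX#)
  read b, top X: go to q, push B → (q, aabc, BX#)
  read a, top B: go to r, push ε → (r, abc, X#)
  read a, top X: go to p, push XX → (p, bc, XX#)
  read b, top X: go to q, push B → (q, c, BX#)
  read c, top B: go to q, push ε → (q, ε, X#)
All input consumed; M is in state q.

q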